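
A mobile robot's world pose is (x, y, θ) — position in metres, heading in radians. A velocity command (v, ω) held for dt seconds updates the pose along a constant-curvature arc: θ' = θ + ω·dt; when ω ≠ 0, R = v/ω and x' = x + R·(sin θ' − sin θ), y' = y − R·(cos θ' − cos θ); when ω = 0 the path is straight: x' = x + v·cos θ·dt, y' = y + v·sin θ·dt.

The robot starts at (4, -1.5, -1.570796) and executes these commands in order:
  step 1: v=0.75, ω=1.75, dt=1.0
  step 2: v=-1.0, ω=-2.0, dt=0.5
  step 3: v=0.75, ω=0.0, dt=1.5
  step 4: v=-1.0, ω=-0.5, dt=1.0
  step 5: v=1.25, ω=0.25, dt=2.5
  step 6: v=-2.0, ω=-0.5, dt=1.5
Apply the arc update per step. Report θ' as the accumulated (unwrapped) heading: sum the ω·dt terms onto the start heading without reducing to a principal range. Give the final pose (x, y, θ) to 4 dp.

step 1: θ'=0.1792 (R=0.4286) → pose (4.5050, -1.9217, 0.1792)
step 2: θ'=-0.8208 (R=0.5000) → pose (4.0500, -1.7705, -0.8208)
step 3: θ'=-0.8208 (straight) → pose (4.8168, -2.5937, -0.8208)
step 4: θ'=-1.3208 (R=2.0000) → pose (4.3424, -1.7252, -1.3208)
step 5: θ'=-0.6958 (R=5.0000) → pose (5.9820, -4.3259, -0.6958)
step 6: θ'=-1.4458 (R=4.0000) → pose (4.5772, -1.7544, -1.4458)

(4.5772, -1.7544, -1.4458)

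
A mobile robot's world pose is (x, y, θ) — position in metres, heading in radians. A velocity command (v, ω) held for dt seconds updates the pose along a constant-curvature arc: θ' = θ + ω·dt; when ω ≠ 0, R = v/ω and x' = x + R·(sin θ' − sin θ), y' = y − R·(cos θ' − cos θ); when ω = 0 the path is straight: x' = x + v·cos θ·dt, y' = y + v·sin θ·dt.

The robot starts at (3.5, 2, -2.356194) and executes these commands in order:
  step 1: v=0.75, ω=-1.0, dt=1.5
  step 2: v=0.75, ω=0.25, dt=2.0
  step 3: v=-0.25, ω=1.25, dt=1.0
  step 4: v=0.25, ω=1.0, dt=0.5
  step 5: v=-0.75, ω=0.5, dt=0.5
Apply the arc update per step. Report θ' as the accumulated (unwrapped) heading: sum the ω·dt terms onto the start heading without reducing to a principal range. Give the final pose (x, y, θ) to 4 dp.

step 1: θ'=-3.8562 (R=-0.7500) → pose (2.4782, 1.9638, -3.8562)
step 2: θ'=-3.3562 (R=3.0000) → pose (1.1511, 2.6289, -3.3562)
step 3: θ'=-2.1062 (R=-0.2000) → pose (1.3657, 2.7223, -2.1062)
step 4: θ'=-1.6062 (R=0.2500) → pose (1.3309, 2.6036, -1.6062)
step 5: θ'=-1.3562 (R=-1.5000) → pose (1.2974, 2.9761, -1.3562)

(1.2974, 2.9761, -1.3562)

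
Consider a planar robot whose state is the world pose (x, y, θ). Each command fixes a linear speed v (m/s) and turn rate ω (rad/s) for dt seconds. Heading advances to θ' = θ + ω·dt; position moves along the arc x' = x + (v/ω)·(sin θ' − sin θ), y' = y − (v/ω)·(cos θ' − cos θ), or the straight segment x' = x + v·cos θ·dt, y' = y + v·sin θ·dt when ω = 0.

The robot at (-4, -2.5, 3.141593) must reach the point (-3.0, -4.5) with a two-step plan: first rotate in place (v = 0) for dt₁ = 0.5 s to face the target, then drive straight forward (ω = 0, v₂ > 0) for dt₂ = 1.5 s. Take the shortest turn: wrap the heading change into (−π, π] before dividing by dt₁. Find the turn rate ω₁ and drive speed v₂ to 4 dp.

ω₁ = 4.0689, v₂ = 1.4907

heading to target = atan2(-4.5−-2.5, -3−-4) = -1.1071
Δθ = wrap(-1.1071 − 3.1416) = 2.0344; ω₁ = Δθ/dt₁ = 4.0689
distance = √((-3−-4)² + (-4.5−-2.5)²) = 2.2361; v₂ = distance/dt₂ = 1.4907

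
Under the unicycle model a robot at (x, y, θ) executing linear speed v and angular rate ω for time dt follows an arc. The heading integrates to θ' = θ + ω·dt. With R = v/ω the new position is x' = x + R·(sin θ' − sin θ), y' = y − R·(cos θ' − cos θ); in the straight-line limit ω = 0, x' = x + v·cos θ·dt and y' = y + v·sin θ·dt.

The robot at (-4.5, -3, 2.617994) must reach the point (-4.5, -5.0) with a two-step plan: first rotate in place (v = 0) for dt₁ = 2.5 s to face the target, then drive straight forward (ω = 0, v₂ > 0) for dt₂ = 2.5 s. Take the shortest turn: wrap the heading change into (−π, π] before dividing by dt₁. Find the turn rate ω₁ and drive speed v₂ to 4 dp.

ω₁ = 0.8378, v₂ = 0.8000

heading to target = atan2(-5−-3, -4.5−-4.5) = -1.5708
Δθ = wrap(-1.5708 − 2.6180) = 2.0944; ω₁ = Δθ/dt₁ = 0.8378
distance = √((-4.5−-4.5)² + (-5−-3)²) = 2.0000; v₂ = distance/dt₂ = 0.8000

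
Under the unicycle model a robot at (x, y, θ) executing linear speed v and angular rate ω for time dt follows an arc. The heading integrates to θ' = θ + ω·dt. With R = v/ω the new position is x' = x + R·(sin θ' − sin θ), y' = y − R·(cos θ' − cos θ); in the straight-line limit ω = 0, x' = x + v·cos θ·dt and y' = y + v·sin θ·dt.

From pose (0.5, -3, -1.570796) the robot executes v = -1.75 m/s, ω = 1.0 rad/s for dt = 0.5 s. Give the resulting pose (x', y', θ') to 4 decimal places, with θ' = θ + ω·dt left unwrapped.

θ' = -1.5708 + 1.0·0.5 = -1.0708
R = v/ω = -1.75/1.0 = -1.7500
x' = 0.5 + -1.7500·(sin -1.0708 − sin -1.5708) = 0.2858
y' = -3 − -1.7500·(cos -1.0708 − cos -1.5708) = -2.1610

(0.2858, -2.1610, -1.0708)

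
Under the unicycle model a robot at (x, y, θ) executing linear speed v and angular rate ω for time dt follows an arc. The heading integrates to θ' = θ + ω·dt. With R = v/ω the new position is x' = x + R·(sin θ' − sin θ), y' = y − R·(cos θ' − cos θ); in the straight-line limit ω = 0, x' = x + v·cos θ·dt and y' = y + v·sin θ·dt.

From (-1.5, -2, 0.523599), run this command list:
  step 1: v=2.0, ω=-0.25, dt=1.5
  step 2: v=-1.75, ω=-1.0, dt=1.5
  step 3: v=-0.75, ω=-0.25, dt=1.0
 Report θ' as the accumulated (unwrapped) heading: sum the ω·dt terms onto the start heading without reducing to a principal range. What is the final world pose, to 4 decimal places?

(-0.7221, 1.0782, -1.6014)

step 1: θ'=0.1486 (R=-8.0000) → pose (1.3156, -1.0164, 0.1486)
step 2: θ'=-1.3514 (R=1.7500) → pose (-0.6516, 0.3335, -1.3514)
step 3: θ'=-1.6014 (R=3.0000) → pose (-0.7221, 1.0782, -1.6014)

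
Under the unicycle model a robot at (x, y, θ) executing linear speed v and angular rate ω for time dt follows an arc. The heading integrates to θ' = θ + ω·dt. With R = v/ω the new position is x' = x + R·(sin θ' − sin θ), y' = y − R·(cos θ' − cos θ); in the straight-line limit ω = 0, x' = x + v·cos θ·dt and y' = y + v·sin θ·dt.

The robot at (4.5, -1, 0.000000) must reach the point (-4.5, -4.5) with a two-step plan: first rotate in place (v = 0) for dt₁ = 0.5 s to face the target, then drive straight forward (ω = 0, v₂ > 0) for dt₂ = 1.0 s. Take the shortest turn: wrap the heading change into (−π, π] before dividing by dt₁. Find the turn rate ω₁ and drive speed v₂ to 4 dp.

ω₁ = -5.5414, v₂ = 9.6566

heading to target = atan2(-4.5−-1, -4.5−4.5) = -2.7707
Δθ = wrap(-2.7707 − 0.0000) = -2.7707; ω₁ = Δθ/dt₁ = -5.5414
distance = √((-4.5−4.5)² + (-4.5−-1)²) = 9.6566; v₂ = distance/dt₂ = 9.6566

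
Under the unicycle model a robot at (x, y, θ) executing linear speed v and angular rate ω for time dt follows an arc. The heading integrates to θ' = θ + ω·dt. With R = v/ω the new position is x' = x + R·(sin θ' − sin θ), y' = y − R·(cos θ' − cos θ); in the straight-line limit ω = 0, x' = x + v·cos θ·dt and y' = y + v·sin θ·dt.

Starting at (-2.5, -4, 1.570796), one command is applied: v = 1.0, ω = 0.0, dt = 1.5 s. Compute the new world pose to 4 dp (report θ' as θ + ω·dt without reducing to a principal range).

(-2.5000, -2.5000, 1.5708)

θ' = 1.5708 + 0.0·1.5 = 1.5708
ω = 0 → straight: x' = -2.5 + 1.0·cos(1.5708)·1.5 = -2.5000
y' = -4 + 1.0·sin(1.5708)·1.5 = -2.5000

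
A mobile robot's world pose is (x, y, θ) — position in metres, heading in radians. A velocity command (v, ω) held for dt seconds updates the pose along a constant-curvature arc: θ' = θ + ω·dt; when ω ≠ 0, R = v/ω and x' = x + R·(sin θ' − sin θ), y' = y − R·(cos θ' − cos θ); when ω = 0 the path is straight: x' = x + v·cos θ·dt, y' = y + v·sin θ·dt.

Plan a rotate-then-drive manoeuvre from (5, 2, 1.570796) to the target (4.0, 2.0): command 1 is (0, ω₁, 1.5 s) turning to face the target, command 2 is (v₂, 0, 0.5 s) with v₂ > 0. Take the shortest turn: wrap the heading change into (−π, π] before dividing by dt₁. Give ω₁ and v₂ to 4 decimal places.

heading to target = atan2(2−2, 4−5) = 3.1416
Δθ = wrap(3.1416 − 1.5708) = 1.5708; ω₁ = Δθ/dt₁ = 1.0472
distance = √((4−5)² + (2−2)²) = 1.0000; v₂ = distance/dt₂ = 2.0000

ω₁ = 1.0472, v₂ = 2.0000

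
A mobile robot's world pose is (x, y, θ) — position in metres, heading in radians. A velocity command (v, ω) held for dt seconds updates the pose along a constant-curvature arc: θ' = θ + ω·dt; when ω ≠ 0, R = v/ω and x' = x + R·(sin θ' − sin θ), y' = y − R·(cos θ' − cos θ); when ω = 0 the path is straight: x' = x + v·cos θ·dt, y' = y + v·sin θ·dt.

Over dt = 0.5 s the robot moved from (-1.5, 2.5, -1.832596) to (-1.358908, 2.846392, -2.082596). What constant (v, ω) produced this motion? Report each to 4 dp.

v = -0.7500, ω = -0.5000

Δθ = -2.082596 − -1.832596 = -0.250000
ω = Δθ/dt = -0.250000/0.5 = -0.5000
R = −Δy/(cos θ' − cos θ) = 1.5000
v = R·ω = 1.5000·-0.5000 = -0.7500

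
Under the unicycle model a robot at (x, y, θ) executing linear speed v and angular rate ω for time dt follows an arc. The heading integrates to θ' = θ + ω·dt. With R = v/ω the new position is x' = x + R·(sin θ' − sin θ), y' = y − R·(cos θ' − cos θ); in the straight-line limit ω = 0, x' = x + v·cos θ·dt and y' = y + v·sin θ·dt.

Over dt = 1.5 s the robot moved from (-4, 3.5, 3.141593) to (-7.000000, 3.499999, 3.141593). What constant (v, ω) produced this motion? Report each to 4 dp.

v = 2.0000, ω = 0.0000

Δθ = 3.141593 − 3.141593 = 0.000000
ω = Δθ/dt = 0.000000/1.5 = 0.0000
ω = 0 → v = (Δx·cos θ + Δy·sin θ)/dt = 2.0000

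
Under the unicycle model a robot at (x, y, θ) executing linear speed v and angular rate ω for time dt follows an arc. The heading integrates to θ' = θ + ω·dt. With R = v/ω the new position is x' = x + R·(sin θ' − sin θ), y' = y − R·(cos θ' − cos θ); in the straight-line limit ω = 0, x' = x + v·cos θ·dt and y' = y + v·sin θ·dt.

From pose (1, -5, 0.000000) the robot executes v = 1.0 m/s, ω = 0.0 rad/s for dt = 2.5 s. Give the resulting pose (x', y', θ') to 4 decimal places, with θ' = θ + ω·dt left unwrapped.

(3.5000, -5.0000, 0.0000)

θ' = 0.0000 + 0.0·2.5 = 0.0000
ω = 0 → straight: x' = 1 + 1.0·cos(0.0000)·2.5 = 3.5000
y' = -5 + 1.0·sin(0.0000)·2.5 = -5.0000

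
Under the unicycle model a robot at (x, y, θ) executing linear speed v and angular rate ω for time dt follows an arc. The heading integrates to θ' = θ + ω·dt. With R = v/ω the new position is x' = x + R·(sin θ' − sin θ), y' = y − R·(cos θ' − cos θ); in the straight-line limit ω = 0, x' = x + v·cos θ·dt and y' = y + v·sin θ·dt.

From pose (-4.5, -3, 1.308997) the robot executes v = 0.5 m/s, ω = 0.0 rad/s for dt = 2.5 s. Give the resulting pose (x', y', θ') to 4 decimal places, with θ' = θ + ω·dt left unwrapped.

θ' = 1.3090 + 0.0·2.5 = 1.3090
ω = 0 → straight: x' = -4.5 + 0.5·cos(1.3090)·2.5 = -4.1765
y' = -3 + 0.5·sin(1.3090)·2.5 = -1.7926

(-4.1765, -1.7926, 1.3090)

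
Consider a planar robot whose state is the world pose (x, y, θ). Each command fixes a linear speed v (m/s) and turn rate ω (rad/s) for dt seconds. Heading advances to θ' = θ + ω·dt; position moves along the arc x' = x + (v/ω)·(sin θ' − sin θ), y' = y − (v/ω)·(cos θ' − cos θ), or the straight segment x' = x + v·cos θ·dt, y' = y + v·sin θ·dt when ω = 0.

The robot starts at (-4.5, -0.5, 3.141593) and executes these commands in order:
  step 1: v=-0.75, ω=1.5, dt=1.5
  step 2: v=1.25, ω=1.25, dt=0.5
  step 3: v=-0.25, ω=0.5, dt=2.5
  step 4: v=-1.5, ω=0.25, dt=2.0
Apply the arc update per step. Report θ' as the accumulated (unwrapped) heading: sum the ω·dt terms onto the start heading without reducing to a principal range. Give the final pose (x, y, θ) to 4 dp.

step 1: θ'=5.3916 (R=-0.5000) → pose (-4.1110, 0.3141, 5.3916)
step 2: θ'=6.0166 (R=1.0000) → pose (-3.5963, -0.0224, 6.0166)
step 3: θ'=7.2666 (R=-0.5000) → pose (-4.1443, -0.2277, 7.2666)
step 4: θ'=7.7666 (R=-6.0000) → pose (-5.1270, -3.0291, 7.7666)

(-5.1270, -3.0291, 7.7666)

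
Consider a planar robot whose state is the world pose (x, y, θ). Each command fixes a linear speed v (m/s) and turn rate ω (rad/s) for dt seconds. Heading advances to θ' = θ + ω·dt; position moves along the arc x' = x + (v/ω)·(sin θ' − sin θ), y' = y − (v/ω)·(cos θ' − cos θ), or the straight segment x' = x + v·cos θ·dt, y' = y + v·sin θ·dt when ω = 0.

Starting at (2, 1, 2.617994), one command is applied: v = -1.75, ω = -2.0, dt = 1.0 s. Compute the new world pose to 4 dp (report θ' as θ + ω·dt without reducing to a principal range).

θ' = 2.6180 + -2.0·1.0 = 0.6180
R = v/ω = -1.75/-2.0 = 0.8750
x' = 2 + 0.8750·(sin 0.6180 − sin 2.6180) = 2.0695
y' = 1 − 0.8750·(cos 0.6180 − cos 2.6180) = -0.4709

(2.0695, -0.4709, 0.6180)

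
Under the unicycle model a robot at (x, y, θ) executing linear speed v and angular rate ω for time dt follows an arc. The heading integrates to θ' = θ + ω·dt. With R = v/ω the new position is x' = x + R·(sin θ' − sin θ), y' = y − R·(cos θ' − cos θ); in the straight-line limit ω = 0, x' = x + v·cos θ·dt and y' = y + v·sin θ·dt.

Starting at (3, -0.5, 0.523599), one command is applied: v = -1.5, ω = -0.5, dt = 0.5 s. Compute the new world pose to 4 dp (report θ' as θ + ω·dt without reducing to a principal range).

(2.3106, -0.7903, 0.2736)

θ' = 0.5236 + -0.5·0.5 = 0.2736
R = v/ω = -1.5/-0.5 = 3.0000
x' = 3 + 3.0000·(sin 0.2736 − sin 0.5236) = 2.3106
y' = -0.5 − 3.0000·(cos 0.2736 − cos 0.5236) = -0.7903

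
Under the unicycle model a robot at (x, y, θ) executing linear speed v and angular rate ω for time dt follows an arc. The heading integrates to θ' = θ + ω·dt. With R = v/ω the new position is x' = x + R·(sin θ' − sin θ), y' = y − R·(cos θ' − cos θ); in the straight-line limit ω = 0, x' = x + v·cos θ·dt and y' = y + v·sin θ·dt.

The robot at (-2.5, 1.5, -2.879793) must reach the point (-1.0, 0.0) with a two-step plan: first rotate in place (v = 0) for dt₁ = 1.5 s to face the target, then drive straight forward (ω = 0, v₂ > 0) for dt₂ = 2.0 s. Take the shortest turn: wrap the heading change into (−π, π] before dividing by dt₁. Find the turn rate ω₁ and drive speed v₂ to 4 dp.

ω₁ = 1.3963, v₂ = 1.0607

heading to target = atan2(0−1.5, -1−-2.5) = -0.7854
Δθ = wrap(-0.7854 − -2.8798) = 2.0944; ω₁ = Δθ/dt₁ = 1.3963
distance = √((-1−-2.5)² + (0−1.5)²) = 2.1213; v₂ = distance/dt₂ = 1.0607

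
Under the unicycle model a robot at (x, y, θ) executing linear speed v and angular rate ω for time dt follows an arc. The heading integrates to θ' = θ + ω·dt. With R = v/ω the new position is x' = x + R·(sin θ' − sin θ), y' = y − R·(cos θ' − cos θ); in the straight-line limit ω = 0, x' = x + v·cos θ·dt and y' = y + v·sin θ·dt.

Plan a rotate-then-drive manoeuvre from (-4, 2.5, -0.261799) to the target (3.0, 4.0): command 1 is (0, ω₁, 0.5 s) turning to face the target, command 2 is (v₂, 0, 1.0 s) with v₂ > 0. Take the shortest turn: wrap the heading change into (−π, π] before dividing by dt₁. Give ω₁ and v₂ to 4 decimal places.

ω₁ = 0.9458, v₂ = 7.1589

heading to target = atan2(4−2.5, 3−-4) = 0.2111
Δθ = wrap(0.2111 − -0.2618) = 0.4729; ω₁ = Δθ/dt₁ = 0.9458
distance = √((3−-4)² + (4−2.5)²) = 7.1589; v₂ = distance/dt₂ = 7.1589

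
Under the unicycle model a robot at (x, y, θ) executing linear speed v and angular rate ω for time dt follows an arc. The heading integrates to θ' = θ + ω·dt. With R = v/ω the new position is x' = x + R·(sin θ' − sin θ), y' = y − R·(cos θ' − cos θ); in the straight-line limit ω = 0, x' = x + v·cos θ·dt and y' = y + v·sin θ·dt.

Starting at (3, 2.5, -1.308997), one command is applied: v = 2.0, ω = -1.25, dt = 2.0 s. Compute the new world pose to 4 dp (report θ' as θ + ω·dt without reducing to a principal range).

θ' = -1.3090 + -1.25·2.0 = -3.8090
R = v/ω = 2.0/-1.25 = -1.6000
x' = 3 + -1.6000·(sin -3.8090 − sin -1.3090) = 0.4642
y' = 2.5 − -1.6000·(cos -3.8090 − cos -1.3090) = 0.8292

(0.4642, 0.8292, -3.8090)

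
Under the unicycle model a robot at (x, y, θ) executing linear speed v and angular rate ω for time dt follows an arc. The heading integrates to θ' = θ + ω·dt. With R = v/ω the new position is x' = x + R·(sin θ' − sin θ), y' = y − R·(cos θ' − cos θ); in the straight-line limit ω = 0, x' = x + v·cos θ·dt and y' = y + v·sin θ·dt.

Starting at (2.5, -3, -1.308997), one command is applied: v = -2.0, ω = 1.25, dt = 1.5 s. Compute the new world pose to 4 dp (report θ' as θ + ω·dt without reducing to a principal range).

(0.0965, -2.0636, 0.5660)

θ' = -1.3090 + 1.25·1.5 = 0.5660
R = v/ω = -2.0/1.25 = -1.6000
x' = 2.5 + -1.6000·(sin 0.5660 − sin -1.3090) = 0.0965
y' = -3 − -1.6000·(cos 0.5660 − cos -1.3090) = -2.0636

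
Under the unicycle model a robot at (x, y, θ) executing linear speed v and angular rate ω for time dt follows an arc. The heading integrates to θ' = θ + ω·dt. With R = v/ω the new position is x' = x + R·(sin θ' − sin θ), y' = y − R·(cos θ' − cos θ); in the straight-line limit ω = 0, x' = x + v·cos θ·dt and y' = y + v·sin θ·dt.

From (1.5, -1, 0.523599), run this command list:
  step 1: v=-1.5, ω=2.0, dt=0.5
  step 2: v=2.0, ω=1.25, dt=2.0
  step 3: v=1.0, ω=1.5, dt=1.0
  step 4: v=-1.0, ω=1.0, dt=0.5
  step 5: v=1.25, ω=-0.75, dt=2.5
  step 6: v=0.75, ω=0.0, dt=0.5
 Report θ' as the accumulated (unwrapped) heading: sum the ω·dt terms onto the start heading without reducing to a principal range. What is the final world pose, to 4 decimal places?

step 1: θ'=1.5236 (R=-0.7500) → pose (1.1258, -1.6141, 1.5236)
step 2: θ'=4.0236 (R=1.6000) → pose (-1.7076, -0.5217, 4.0236)
step 3: θ'=5.5236 (R=0.6667) → pose (-1.6520, -1.4288, 5.5236)
step 4: θ'=6.0236 (R=-1.0000) → pose (-2.0840, -1.1875, 6.0236)
step 5: θ'=4.1486 (R=-1.6667) → pose (-1.1030, -3.6889, 4.1486)
step 6: θ'=4.1486 (straight) → pose (-1.3034, -4.0059, 4.1486)

(-1.3034, -4.0059, 4.1486)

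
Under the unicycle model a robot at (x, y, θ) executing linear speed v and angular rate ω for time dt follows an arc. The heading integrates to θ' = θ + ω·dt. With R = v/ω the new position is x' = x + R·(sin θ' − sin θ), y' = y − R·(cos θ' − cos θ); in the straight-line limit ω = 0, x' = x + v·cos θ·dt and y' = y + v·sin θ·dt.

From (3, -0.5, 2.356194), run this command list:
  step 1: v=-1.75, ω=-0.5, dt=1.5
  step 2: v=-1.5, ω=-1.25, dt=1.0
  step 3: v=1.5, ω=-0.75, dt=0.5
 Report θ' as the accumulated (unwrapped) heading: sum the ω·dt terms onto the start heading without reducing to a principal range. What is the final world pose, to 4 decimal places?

step 1: θ'=1.6062 (R=3.5000) → pose (4.0229, -2.8510, 1.6062)
step 2: θ'=0.3562 (R=1.2000) → pose (3.2421, -4.0182, 0.3562)
step 3: θ'=-0.0188 (R=-2.0000) → pose (3.9772, -3.8930, -0.0188)

(3.9772, -3.8930, -0.0188)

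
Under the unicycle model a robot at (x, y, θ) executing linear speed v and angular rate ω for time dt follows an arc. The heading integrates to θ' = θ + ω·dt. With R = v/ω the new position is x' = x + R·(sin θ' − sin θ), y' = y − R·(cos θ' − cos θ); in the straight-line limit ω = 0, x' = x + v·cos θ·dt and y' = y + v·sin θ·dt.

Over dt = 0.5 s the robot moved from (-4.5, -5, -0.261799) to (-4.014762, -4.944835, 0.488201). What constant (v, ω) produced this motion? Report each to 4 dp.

v = 1.0000, ω = 1.5000

Δθ = 0.488201 − -0.261799 = 0.750000
ω = Δθ/dt = 0.750000/0.5 = 1.5000
R = Δx/(sin θ' − sin θ) = 0.6667
v = R·ω = 0.6667·1.5000 = 1.0000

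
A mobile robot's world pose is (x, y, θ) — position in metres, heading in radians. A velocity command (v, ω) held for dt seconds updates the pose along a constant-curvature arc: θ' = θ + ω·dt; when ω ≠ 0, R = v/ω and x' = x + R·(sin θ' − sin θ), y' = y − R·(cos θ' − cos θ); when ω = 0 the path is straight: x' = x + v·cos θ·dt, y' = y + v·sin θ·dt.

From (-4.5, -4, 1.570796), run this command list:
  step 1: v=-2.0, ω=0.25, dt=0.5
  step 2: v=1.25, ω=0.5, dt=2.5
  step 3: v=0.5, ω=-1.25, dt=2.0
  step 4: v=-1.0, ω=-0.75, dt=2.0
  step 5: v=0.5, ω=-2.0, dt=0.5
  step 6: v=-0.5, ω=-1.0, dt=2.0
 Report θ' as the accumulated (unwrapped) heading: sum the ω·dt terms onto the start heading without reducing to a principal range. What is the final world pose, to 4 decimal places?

step 1: θ'=1.6958 (R=-8.0000) → pose (-4.4376, -4.9974, 1.6958)
step 2: θ'=2.9458 (R=2.5000) → pose (-6.4317, -2.8569, 2.9458)
step 3: θ'=0.4458 (R=-0.4000) → pose (-6.5264, -2.1036, 0.4458)
step 4: θ'=-1.0542 (R=1.3333) → pose (-8.2606, -1.5591, -1.0542)
step 5: θ'=-2.0542 (R=-0.2500) → pose (-8.2566, -1.7988, -2.0542)
step 6: θ'=-4.0542 (R=0.5000) → pose (-7.4184, -1.7254, -4.0542)

(-7.4184, -1.7254, -4.0542)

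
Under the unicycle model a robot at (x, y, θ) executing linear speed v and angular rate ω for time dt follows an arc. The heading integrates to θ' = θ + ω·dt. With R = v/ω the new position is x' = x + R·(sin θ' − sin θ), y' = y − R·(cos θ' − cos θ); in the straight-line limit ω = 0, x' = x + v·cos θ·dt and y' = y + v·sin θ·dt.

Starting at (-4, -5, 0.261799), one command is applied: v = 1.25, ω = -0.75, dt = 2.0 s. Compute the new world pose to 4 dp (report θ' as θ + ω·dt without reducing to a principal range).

θ' = 0.2618 + -0.75·2.0 = -1.2382
R = v/ω = 1.25/-0.75 = -1.6667
x' = -4 + -1.6667·(sin -1.2382 − sin 0.2618) = -1.9933
y' = -5 − -1.6667·(cos -1.2382 − cos 0.2618) = -6.0657

(-1.9933, -6.0657, -1.2382)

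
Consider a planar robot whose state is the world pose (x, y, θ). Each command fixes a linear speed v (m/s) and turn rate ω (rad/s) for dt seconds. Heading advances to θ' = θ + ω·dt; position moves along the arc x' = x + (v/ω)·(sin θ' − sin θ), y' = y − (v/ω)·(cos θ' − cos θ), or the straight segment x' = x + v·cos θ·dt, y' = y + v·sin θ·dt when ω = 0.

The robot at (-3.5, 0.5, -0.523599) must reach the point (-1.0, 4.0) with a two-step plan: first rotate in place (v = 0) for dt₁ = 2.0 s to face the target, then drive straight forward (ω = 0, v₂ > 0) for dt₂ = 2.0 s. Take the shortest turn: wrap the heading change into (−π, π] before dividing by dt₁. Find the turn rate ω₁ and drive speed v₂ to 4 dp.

heading to target = atan2(4−0.5, -1−-3.5) = 0.9505
Δθ = wrap(0.9505 − -0.5236) = 1.4741; ω₁ = Δθ/dt₁ = 0.7371
distance = √((-1−-3.5)² + (4−0.5)²) = 4.3012; v₂ = distance/dt₂ = 2.1506

ω₁ = 0.7371, v₂ = 2.1506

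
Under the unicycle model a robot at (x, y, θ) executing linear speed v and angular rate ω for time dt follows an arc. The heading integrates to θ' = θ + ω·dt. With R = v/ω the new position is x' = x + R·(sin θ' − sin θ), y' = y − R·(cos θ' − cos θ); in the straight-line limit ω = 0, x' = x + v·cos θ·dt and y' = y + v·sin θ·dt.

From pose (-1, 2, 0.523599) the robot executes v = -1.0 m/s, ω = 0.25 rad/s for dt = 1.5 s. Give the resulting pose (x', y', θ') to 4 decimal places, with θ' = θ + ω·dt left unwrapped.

θ' = 0.5236 + 0.25·1.5 = 0.8986
R = v/ω = -1.0/0.25 = -4.0000
x' = -1 + -4.0000·(sin 0.8986 − sin 0.5236) = -2.1298
y' = 2 − -4.0000·(cos 0.8986 − cos 0.5236) = 1.0267

(-2.1298, 1.0267, 0.8986)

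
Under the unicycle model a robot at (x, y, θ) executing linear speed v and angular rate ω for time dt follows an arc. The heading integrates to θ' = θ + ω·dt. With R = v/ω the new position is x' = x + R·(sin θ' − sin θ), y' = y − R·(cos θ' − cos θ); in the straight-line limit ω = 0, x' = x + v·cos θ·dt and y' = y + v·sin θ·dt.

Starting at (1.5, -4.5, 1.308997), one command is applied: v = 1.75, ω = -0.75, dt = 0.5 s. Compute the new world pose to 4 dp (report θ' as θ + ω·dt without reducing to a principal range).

θ' = 1.3090 + -0.75·0.5 = 0.9340
R = v/ω = 1.75/-0.75 = -2.3333
x' = 1.5 + -2.3333·(sin 0.9340 − sin 1.3090) = 1.8778
y' = -4.5 − -2.3333·(cos 0.9340 − cos 1.3090) = -3.7165

(1.8778, -3.7165, 0.9340)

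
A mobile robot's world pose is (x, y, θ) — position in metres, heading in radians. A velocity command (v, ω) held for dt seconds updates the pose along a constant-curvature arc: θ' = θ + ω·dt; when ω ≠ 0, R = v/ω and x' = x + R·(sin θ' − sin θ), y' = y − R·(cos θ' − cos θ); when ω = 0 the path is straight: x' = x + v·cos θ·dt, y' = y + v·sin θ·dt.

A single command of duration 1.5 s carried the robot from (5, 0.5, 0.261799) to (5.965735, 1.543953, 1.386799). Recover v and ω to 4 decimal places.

Δθ = 1.386799 − 0.261799 = 1.125000
ω = Δθ/dt = 1.125000/1.5 = 0.7500
R = −Δy/(cos θ' − cos θ) = 1.3333
v = R·ω = 1.3333·0.7500 = 1.0000

v = 1.0000, ω = 0.7500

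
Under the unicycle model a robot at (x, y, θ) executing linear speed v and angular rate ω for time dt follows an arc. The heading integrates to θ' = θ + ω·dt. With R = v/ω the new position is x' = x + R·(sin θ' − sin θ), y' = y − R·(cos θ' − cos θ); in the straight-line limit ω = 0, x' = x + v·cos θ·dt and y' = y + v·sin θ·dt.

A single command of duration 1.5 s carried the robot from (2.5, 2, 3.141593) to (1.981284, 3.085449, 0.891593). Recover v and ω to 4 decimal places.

Δθ = 0.891593 − 3.141593 = -2.250000
ω = Δθ/dt = -2.250000/1.5 = -1.5000
R = −Δy/(cos θ' − cos θ) = -0.6667
v = R·ω = -0.6667·-1.5000 = 1.0000

v = 1.0000, ω = -1.5000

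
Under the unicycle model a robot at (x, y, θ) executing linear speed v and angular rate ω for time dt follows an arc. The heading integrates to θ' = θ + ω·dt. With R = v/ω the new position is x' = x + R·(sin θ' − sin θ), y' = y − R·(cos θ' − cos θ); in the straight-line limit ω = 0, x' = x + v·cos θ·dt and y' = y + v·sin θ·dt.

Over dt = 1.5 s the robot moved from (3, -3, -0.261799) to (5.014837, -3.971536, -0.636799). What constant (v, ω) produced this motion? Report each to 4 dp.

v = 1.5000, ω = -0.2500

Δθ = -0.636799 − -0.261799 = -0.375000
ω = Δθ/dt = -0.375000/1.5 = -0.2500
R = Δx/(sin θ' − sin θ) = -6.0000
v = R·ω = -6.0000·-0.2500 = 1.5000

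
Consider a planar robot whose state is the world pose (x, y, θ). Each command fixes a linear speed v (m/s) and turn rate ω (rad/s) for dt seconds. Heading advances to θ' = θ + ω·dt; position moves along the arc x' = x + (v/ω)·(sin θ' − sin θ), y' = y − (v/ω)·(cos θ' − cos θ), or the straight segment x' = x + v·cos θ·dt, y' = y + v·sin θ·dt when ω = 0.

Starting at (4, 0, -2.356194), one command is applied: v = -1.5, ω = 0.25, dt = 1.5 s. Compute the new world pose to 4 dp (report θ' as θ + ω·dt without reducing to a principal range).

(5.2591, 1.8488, -1.9812)

θ' = -2.3562 + 0.25·1.5 = -1.9812
R = v/ω = -1.5/0.25 = -6.0000
x' = 4 + -6.0000·(sin -1.9812 − sin -2.3562) = 5.2591
y' = 0 − -6.0000·(cos -1.9812 − cos -2.3562) = 1.8488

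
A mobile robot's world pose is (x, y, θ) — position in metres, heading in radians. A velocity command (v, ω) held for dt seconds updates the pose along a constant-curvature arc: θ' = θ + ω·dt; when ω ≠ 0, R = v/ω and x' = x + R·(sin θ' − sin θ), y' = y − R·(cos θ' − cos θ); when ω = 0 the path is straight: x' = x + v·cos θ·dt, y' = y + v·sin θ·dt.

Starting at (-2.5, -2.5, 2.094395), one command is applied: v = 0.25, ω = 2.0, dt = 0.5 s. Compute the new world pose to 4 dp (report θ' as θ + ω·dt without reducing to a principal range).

θ' = 2.0944 + 2.0·0.5 = 3.0944
R = v/ω = 0.25/2.0 = 0.1250
x' = -2.5 + 0.1250·(sin 3.0944 − sin 2.0944) = -2.6024
y' = -2.5 − 0.1250·(cos 3.0944 − cos 2.0944) = -2.4376

(-2.6024, -2.4376, 3.0944)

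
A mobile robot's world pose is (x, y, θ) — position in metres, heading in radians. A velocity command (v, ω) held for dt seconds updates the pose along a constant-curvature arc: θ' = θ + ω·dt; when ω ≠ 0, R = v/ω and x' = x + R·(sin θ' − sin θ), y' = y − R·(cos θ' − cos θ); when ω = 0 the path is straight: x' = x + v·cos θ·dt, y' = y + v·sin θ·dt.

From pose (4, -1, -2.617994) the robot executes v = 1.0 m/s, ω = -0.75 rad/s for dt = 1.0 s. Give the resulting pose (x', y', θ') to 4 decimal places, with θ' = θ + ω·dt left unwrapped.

(3.0340, -1.1446, -3.3680)

θ' = -2.6180 + -0.75·1.0 = -3.3680
R = v/ω = 1.0/-0.75 = -1.3333
x' = 4 + -1.3333·(sin -3.3680 − sin -2.6180) = 3.0340
y' = -1 − -1.3333·(cos -3.3680 − cos -2.6180) = -1.1446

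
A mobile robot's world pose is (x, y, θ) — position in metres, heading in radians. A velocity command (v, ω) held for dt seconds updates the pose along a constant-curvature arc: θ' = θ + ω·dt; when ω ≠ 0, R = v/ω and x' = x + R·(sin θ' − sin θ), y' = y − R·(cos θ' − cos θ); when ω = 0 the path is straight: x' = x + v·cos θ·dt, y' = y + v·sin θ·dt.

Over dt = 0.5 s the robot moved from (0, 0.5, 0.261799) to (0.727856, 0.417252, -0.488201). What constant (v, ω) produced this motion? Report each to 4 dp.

v = 1.5000, ω = -1.5000

Δθ = -0.488201 − 0.261799 = -0.750000
ω = Δθ/dt = -0.750000/0.5 = -1.5000
R = Δx/(sin θ' − sin θ) = -1.0000
v = R·ω = -1.0000·-1.5000 = 1.5000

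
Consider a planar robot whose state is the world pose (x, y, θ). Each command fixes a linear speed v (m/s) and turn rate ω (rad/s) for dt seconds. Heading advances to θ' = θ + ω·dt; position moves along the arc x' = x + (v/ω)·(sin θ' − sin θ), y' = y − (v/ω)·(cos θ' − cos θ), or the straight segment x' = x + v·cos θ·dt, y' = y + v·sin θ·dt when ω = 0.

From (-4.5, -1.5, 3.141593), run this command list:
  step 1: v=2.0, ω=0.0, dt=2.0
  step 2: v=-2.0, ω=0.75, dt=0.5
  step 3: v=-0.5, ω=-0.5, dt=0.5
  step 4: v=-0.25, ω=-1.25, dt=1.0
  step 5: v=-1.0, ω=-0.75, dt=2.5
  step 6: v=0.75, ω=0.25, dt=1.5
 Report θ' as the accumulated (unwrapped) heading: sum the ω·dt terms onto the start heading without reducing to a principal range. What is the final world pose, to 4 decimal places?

(-7.0327, -2.8986, 0.5166)

step 1: θ'=3.1416 (straight) → pose (-8.5000, -1.5000, 3.1416)
step 2: θ'=3.5166 (R=-2.6667) → pose (-7.5233, -1.3147, 3.5166)
step 3: θ'=3.2666 (R=1.0000) → pose (-7.2817, -1.2530, 3.2666)
step 4: θ'=2.0166 (R=0.2000) → pose (-7.0763, -1.3652, 2.0166)
step 5: θ'=0.1416 (R=1.3333) → pose (-8.0911, -3.2601, 0.1416)
step 6: θ'=0.5166 (R=3.0000) → pose (-7.0327, -2.8986, 0.5166)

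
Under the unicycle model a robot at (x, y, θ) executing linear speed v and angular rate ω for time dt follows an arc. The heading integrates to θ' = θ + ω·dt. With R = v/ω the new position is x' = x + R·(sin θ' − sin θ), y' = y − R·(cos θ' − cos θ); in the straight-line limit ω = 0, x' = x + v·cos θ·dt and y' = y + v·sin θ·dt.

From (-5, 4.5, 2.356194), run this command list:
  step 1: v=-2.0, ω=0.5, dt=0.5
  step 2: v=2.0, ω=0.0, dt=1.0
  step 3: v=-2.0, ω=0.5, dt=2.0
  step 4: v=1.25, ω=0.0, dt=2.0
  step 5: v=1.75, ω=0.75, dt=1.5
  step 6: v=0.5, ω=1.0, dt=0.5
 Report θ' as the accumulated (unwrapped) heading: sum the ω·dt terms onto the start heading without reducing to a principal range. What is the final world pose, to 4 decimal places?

(-5.5562, 1.2842, 5.2312)

step 1: θ'=2.6062 (R=-4.0000) → pose (-4.2123, 3.8882, 2.6062)
step 2: θ'=2.6062 (straight) → pose (-5.9324, 4.9085, 2.6062)
step 3: θ'=3.6062 (R=-4.0000) → pose (-2.0994, 4.7728, 3.6062)
step 4: θ'=3.6062 (straight) → pose (-4.3344, 3.6526, 3.6062)
step 5: θ'=4.7312 (R=2.3333) → pose (-5.6219, 1.5228, 4.7312)
step 6: θ'=5.2312 (R=0.5000) → pose (-5.5562, 1.2842, 5.2312)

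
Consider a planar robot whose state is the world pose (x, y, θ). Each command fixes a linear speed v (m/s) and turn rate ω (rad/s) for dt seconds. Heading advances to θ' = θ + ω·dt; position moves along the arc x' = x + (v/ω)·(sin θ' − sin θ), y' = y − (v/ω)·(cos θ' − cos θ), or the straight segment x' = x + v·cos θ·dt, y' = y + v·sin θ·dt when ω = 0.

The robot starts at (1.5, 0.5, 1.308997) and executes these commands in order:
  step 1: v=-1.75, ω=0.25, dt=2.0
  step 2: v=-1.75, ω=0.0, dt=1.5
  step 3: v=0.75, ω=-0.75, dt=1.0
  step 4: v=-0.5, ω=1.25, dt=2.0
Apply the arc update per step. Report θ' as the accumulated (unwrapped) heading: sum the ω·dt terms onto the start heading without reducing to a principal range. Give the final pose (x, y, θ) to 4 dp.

step 1: θ'=1.8090 (R=-7.0000) → pose (1.4591, -2.9634, 1.8090)
step 2: θ'=1.8090 (straight) → pose (2.0785, -5.5143, 1.8090)
step 3: θ'=1.0590 (R=-1.0000) → pose (2.1784, -4.7886, 1.0590)
step 4: θ'=3.5590 (R=-0.4000) → pose (2.6893, -5.3502, 3.5590)

(2.6893, -5.3502, 3.5590)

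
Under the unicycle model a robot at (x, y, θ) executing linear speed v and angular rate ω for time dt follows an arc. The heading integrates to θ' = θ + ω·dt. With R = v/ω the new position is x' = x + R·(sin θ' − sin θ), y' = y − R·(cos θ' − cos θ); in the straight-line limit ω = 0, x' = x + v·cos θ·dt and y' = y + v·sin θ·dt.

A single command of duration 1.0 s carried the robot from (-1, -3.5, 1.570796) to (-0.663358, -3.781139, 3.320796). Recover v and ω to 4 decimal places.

Δθ = 3.320796 − 1.570796 = 1.750000
ω = Δθ/dt = 1.750000/1.0 = 1.7500
R = Δx/(sin θ' − sin θ) = -0.2857
v = R·ω = -0.2857·1.7500 = -0.5000

v = -0.5000, ω = 1.7500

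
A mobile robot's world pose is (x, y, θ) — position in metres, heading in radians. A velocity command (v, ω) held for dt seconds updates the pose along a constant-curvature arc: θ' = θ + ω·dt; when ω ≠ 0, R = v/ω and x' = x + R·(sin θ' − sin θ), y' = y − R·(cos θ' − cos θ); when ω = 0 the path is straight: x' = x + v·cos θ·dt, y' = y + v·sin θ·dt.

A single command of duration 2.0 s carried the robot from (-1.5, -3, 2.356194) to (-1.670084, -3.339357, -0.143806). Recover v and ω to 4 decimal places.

v = -0.2500, ω = -1.2500

Δθ = -0.143806 − 2.356194 = -2.500000
ω = Δθ/dt = -2.500000/2.0 = -1.2500
R = −Δy/(cos θ' − cos θ) = 0.2000
v = R·ω = 0.2000·-1.2500 = -0.2500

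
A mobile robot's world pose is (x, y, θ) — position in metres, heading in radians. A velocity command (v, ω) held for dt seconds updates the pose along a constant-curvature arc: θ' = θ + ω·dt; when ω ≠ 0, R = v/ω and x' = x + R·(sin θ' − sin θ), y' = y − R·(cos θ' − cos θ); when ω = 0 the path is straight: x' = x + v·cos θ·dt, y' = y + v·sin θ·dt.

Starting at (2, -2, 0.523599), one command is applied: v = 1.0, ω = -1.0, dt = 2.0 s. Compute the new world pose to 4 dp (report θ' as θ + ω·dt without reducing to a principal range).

θ' = 0.5236 + -1.0·2.0 = -1.4764
R = v/ω = 1.0/-1.0 = -1.0000
x' = 2 + -1.0000·(sin -1.4764 − sin 0.5236) = 3.4955
y' = -2 − -1.0000·(cos -1.4764 − cos 0.5236) = -2.7718

(3.4955, -2.7718, -1.4764)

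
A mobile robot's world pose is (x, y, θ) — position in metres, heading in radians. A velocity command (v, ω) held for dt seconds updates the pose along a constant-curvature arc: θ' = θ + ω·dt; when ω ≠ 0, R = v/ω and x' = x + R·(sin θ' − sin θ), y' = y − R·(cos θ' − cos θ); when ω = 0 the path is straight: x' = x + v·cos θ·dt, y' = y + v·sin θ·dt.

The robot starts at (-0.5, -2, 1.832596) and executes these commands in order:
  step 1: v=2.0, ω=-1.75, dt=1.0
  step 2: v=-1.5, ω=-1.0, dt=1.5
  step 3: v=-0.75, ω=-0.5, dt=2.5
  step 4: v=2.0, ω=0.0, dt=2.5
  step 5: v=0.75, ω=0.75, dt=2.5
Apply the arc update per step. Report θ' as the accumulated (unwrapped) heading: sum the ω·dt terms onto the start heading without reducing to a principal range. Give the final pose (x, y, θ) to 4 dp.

step 1: θ'=0.0826 (R=-1.1429) → pose (0.5096, -0.5652, 0.0826)
step 2: θ'=-1.4174 (R=1.5000) → pose (-1.0965, 0.7005, -1.4174)
step 3: θ'=-2.6674 (R=1.5000) → pose (-0.2991, 2.2641, -2.6674)
step 4: θ'=-2.6674 (straight) → pose (-4.7474, -0.0189, -2.6674)
step 5: θ'=-0.7924 (R=1.0000) → pose (-5.0028, -1.6107, -0.7924)

(-5.0028, -1.6107, -0.7924)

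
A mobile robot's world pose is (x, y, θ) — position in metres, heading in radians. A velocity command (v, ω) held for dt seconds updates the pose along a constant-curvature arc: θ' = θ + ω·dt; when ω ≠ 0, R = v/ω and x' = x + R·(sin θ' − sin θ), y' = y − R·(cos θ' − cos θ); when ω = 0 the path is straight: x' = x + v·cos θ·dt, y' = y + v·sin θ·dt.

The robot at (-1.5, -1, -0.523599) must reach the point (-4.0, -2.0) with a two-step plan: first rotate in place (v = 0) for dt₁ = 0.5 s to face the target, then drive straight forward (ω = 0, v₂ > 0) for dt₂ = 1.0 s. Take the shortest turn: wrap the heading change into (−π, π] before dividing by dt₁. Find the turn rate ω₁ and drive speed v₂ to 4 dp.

ω₁ = -4.4750, v₂ = 2.6926

heading to target = atan2(-2−-1, -4−-1.5) = -2.7611
Δθ = wrap(-2.7611 − -0.5236) = -2.2375; ω₁ = Δθ/dt₁ = -4.4750
distance = √((-4−-1.5)² + (-2−-1)²) = 2.6926; v₂ = distance/dt₂ = 2.6926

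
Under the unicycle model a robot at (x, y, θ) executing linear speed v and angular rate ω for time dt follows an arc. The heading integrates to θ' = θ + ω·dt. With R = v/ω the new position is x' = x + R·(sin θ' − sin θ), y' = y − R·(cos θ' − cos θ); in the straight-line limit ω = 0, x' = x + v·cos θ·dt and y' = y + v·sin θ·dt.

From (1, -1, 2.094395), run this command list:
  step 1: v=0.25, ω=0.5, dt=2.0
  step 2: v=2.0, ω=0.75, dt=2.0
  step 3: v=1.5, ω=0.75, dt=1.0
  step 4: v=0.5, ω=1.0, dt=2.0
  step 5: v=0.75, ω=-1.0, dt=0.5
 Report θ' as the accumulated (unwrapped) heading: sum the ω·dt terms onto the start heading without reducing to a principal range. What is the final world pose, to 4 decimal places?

(-0.7155, -4.1967, 6.8444)

step 1: θ'=3.0944 (R=0.5000) → pose (0.5906, -0.7506, 3.0944)
step 2: θ'=4.5944 (R=2.6667) → pose (-2.1834, -3.1003, 4.5944)
step 3: θ'=5.3444 (R=2.0000) → pose (-1.8110, -4.5173, 5.3444)
step 4: θ'=7.3444 (R=0.5000) → pose (-0.9711, -4.4658, 7.3444)
step 5: θ'=6.8444 (R=-0.7500) → pose (-0.7155, -4.1967, 6.8444)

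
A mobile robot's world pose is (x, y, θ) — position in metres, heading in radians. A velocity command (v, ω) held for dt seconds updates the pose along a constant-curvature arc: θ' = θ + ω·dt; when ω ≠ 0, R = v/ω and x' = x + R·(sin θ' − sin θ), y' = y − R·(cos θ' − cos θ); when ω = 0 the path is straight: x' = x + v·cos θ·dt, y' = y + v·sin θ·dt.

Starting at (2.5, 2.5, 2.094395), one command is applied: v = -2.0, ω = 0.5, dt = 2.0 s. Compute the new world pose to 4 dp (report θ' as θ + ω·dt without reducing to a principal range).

θ' = 2.0944 + 0.5·2.0 = 3.0944
R = v/ω = -2.0/0.5 = -4.0000
x' = 2.5 + -4.0000·(sin 3.0944 − sin 2.0944) = 5.7754
y' = 2.5 − -4.0000·(cos 3.0944 − cos 2.0944) = 0.5045

(5.7754, 0.5045, 3.0944)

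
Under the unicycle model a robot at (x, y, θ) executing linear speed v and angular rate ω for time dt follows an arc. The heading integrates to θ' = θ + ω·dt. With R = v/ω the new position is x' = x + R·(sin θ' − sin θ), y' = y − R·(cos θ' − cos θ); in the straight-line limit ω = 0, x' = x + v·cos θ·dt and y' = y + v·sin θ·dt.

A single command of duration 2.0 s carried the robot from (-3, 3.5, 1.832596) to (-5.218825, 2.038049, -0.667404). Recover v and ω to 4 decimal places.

Δθ = -0.667404 − 1.832596 = -2.500000
ω = Δθ/dt = -2.500000/2.0 = -1.2500
R = Δx/(sin θ' − sin θ) = 1.4000
v = R·ω = 1.4000·-1.2500 = -1.7500

v = -1.7500, ω = -1.2500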